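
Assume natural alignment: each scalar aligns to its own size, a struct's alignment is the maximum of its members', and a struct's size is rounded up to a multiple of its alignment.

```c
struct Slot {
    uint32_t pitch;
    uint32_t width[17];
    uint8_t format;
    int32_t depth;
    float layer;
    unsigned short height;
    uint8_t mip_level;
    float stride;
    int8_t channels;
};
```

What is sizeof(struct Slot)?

@0: pitch [4B, align 4] → 4
@4: width [68B, align 4] → 72
@72: format [1B, align 1] → 73
+3 pad (align 4)
@76: depth [4B, align 4] → 80
@80: layer [4B, align 4] → 84
@84: height [2B, align 2] → 86
@86: mip_level [1B, align 1] → 87
+1 pad (align 4)
@88: stride [4B, align 4] → 92
@92: channels [1B, align 1] → 93
+3 tail pad (align 4)
size 96, align 4

96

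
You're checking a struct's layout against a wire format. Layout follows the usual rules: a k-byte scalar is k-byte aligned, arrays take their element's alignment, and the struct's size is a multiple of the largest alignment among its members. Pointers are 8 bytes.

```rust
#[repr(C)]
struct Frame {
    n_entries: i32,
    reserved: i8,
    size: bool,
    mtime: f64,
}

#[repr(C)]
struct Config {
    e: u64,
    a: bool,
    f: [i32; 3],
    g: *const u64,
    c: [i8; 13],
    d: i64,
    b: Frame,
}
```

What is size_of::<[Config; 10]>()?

720

Frame: @0: n_entries [4B, align 4] → 4; @4: reserved [1B, align 1] → 5; @5: size [1B, align 1] → 6; +2 pad (align 8); @8: mtime [8B, align 8] → 16; size 16, align 8
@0: e [8B, align 8] → 8
@8: a [1B, align 1] → 9
+3 pad (align 4)
@12: f [12B, align 4] → 24
@24: g [8B, align 8] → 32
@32: c [13B, align 1] → 45
+3 pad (align 8)
@48: d [8B, align 8] → 56
@56: b [16B, align 8] → 72
size 72, align 8
array of 10: 10 × 72 = 720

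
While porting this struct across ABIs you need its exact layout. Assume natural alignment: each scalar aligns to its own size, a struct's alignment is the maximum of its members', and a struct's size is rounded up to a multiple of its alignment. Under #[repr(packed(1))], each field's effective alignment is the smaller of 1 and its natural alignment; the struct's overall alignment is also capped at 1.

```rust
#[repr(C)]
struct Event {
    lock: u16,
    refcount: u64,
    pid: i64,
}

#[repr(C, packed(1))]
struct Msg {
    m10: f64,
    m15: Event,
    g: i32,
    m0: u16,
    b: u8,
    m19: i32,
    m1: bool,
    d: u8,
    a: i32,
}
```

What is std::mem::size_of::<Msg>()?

49

Event: lock at 0 (size 2, align 2) → ends 2; pad 6 to align 8 for refcount; refcount at 8 (size 8, align 8) → ends 16; pid at 16 (size 8, align 8) → ends 24; total 24 bytes, alignment 8
m10 at 0 (size 8, align 1) → ends 8
m15 at 8 (size 24, align 1) → ends 32
g at 32 (size 4, align 1) → ends 36
m0 at 36 (size 2, align 1) → ends 38
b at 38 (size 1, align 1) → ends 39
m19 at 39 (size 4, align 1) → ends 43
m1 at 43 (size 1, align 1) → ends 44
d at 44 (size 1, align 1) → ends 45
a at 45 (size 4, align 1) → ends 49
total 49 bytes, alignment 1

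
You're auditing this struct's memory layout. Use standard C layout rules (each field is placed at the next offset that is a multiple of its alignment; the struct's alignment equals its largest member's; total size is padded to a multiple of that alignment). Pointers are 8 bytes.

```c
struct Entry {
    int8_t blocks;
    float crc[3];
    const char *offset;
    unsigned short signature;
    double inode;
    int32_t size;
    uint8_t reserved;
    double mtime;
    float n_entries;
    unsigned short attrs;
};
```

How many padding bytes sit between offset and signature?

@0: blocks [1B, align 1] → 1
+3 pad (align 4)
@4: crc [12B, align 4] → 16
@16: offset [8B, align 8] → 24
@24: signature [2B, align 2] → 26

0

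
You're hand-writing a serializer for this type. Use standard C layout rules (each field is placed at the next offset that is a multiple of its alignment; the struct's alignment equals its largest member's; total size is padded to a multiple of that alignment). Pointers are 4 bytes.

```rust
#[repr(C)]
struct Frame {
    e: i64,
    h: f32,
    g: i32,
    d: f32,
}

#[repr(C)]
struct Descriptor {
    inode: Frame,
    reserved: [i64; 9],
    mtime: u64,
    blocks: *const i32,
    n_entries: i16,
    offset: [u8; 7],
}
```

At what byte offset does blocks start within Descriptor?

Frame: e at 0 (size 8, align 8) → ends 8; h at 8 (size 4, align 4) → ends 12; g at 12 (size 4, align 4) → ends 16; d at 16 (size 4, align 4) → ends 20; tail pad 4 to reach multiple of 8; total 24 bytes, alignment 8
inode at 0 (size 24, align 8) → ends 24
reserved at 24 (size 72, align 8) → ends 96
mtime at 96 (size 8, align 8) → ends 104
blocks at 104 (size 4, align 4) → ends 108

104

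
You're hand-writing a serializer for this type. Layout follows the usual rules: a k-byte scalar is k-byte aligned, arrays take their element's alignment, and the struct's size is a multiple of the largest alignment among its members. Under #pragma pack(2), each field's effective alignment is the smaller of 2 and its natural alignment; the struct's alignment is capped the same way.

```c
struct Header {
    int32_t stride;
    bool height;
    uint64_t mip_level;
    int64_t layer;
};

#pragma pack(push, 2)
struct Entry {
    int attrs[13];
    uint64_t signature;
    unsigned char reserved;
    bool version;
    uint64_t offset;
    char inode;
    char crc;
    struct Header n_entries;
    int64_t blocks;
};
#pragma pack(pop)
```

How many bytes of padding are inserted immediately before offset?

0

Header: 0..4  stride  (4B, 4-aligned); 4..5  height  (1B, 1-aligned); 5..8  -- padding (3B); 8..16  mip_level  (8B, 8-aligned); 16..24  layer  (8B, 8-aligned); sizeof = 24, alignof = 8
0..52  attrs  (52B, 2-aligned)
52..60  signature  (8B, 2-aligned)
60..61  reserved  (1B, 1-aligned)
61..62  version  (1B, 1-aligned)
62..70  offset  (8B, 2-aligned)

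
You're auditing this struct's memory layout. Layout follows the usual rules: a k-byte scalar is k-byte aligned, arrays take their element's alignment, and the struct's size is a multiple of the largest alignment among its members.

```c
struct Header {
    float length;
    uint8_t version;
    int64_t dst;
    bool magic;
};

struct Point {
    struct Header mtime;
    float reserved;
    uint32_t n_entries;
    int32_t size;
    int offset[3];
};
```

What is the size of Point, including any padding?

Header: length at 0 (size 4, align 4) → ends 4; version at 4 (size 1, align 1) → ends 5; pad 3 to align 8 for dst; dst at 8 (size 8, align 8) → ends 16; magic at 16 (size 1, align 1) → ends 17; tail pad 7 to reach multiple of 8; total 24 bytes, alignment 8
mtime at 0 (size 24, align 8) → ends 24
reserved at 24 (size 4, align 4) → ends 28
n_entries at 28 (size 4, align 4) → ends 32
size at 32 (size 4, align 4) → ends 36
offset at 36 (size 12, align 4) → ends 48
total 48 bytes, alignment 8

48 bytes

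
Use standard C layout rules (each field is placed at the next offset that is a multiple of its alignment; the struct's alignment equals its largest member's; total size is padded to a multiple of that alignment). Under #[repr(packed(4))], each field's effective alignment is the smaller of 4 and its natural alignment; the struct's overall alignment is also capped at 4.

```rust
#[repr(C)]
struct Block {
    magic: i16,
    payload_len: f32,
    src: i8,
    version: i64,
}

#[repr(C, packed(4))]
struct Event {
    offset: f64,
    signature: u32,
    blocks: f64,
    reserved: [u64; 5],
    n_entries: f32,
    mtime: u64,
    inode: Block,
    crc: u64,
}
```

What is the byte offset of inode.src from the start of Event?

Block: @0: magic [2B, align 2] → 2; +2 pad (align 4); @4: payload_len [4B, align 4] → 8; @8: src [1B, align 1] → 9; +7 pad (align 8); @16: version [8B, align 8] → 24; size 24, align 8
@0: offset [8B, align 4] → 8
@8: signature [4B, align 4] → 12
@12: blocks [8B, align 4] → 20
@20: reserved [40B, align 4] → 60
@60: n_entries [4B, align 4] → 64
@64: mtime [8B, align 4] → 72
@72: inode [24B, align 4] → 96
within Block: src at 8
72 + 8 = 80

80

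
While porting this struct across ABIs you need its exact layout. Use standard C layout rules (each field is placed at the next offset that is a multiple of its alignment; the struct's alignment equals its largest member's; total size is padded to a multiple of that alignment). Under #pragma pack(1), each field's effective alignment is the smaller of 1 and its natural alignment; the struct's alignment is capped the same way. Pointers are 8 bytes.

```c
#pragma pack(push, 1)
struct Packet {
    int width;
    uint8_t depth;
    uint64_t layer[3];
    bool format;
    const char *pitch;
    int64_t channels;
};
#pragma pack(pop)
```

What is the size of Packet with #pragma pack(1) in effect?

width at 0 (size 4, align 1) → ends 4
depth at 4 (size 1, align 1) → ends 5
layer at 5 (size 24, align 1) → ends 29
format at 29 (size 1, align 1) → ends 30
pitch at 30 (size 8, align 1) → ends 38
channels at 38 (size 8, align 1) → ends 46
total 46 bytes, alignment 1

46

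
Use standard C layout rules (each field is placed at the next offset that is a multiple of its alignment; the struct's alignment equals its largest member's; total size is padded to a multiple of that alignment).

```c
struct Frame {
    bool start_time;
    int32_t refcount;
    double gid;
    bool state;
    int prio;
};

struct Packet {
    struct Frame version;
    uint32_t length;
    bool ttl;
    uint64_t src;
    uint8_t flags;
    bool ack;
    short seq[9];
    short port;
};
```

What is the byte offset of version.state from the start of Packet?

16

Frame: start_time at 0 (size 1, align 1) → ends 1; pad 3 to align 4 for refcount; refcount at 4 (size 4, align 4) → ends 8; gid at 8 (size 8, align 8) → ends 16; state at 16 (size 1, align 1) → ends 17; pad 3 to align 4 for prio; prio at 20 (size 4, align 4) → ends 24; total 24 bytes, alignment 8
version at 0 (size 24, align 8) → ends 24
within Frame: state at 16
0 + 16 = 16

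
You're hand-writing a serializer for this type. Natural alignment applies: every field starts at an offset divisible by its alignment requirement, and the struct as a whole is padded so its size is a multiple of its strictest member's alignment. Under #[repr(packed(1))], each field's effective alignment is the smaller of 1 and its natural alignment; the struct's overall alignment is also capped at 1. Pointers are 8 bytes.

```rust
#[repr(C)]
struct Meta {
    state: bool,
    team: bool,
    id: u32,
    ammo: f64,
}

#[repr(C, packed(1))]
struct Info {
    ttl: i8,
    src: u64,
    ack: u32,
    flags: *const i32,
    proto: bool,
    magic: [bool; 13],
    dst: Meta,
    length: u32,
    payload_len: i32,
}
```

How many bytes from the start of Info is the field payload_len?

55

Meta: @0: state [1B, align 1] → 1; @1: team [1B, align 1] → 2; +2 pad (align 4); @4: id [4B, align 4] → 8; @8: ammo [8B, align 8] → 16; size 16, align 8
@0: ttl [1B, align 1] → 1
@1: src [8B, align 1] → 9
@9: ack [4B, align 1] → 13
@13: flags [8B, align 1] → 21
@21: proto [1B, align 1] → 22
@22: magic [13B, align 1] → 35
@35: dst [16B, align 1] → 51
@51: length [4B, align 1] → 55
@55: payload_len [4B, align 1] → 59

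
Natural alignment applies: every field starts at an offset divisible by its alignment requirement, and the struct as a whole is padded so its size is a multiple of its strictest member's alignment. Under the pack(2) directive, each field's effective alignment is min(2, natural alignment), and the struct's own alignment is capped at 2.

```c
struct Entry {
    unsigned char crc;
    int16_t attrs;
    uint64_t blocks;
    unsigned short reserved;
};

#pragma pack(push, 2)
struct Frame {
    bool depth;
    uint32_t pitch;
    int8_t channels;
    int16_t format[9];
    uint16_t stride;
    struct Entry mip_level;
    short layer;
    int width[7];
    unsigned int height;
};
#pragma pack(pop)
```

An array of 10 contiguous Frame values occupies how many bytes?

860

Entry: 0..1  crc  (1B, 1-aligned); 1..2  -- padding (1B); 2..4  attrs  (2B, 2-aligned); 4..8  -- padding (4B); 8..16  blocks  (8B, 8-aligned); 16..18  reserved  (2B, 2-aligned); 18..24  -- tail padding (6B); sizeof = 24, alignof = 8
0..1  depth  (1B, 1-aligned)
1..2  -- padding (1B)
2..6  pitch  (4B, 2-aligned)
6..7  channels  (1B, 1-aligned)
7..8  -- padding (1B)
8..26  format  (18B, 2-aligned)
26..28  stride  (2B, 2-aligned)
28..52  mip_level  (24B, 2-aligned)
52..54  layer  (2B, 2-aligned)
54..82  width  (28B, 2-aligned)
82..86  height  (4B, 2-aligned)
sizeof = 86, alignof = 2
array of 10: 10 × 86 = 860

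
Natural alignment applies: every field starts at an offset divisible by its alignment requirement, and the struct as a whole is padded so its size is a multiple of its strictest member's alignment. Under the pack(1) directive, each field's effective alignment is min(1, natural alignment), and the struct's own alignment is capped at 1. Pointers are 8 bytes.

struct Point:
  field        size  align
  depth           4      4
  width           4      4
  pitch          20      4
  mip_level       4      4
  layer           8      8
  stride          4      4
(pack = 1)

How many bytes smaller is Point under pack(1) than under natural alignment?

4

natural layout:
  0..4  depth  (4B, 4-aligned)
  4..8  width  (4B, 4-aligned)
  8..28  pitch  (20B, 4-aligned)
  28..32  mip_level  (4B, 4-aligned)
  32..40  layer  (8B, 8-aligned)
  40..44  stride  (4B, 4-aligned)
  44..48  -- tail padding (4B)
  sizeof = 48, alignof = 8
packed(1) layout:
  0..4  depth  (4B, 1-aligned)
  4..8  width  (4B, 1-aligned)
  8..28  pitch  (20B, 1-aligned)
  28..32  mip_level  (4B, 1-aligned)
  32..40  layer  (8B, 1-aligned)
  40..44  stride  (4B, 1-aligned)
  sizeof = 44, alignof = 1
48 − 44 = 4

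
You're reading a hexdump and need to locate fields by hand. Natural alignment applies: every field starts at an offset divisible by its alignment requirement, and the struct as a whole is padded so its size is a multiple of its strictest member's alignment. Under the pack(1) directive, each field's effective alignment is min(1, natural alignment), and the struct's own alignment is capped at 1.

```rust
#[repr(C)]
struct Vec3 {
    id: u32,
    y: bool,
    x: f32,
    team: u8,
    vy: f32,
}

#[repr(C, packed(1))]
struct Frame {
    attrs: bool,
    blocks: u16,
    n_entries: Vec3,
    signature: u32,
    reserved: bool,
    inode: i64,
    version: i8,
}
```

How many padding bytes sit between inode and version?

Vec3: id at 0 (size 4, align 4) → ends 4; y at 4 (size 1, align 1) → ends 5; pad 3 to align 4 for x; x at 8 (size 4, align 4) → ends 12; team at 12 (size 1, align 1) → ends 13; pad 3 to align 4 for vy; vy at 16 (size 4, align 4) → ends 20; total 20 bytes, alignment 4
attrs at 0 (size 1, align 1) → ends 1
blocks at 1 (size 2, align 1) → ends 3
n_entries at 3 (size 20, align 1) → ends 23
signature at 23 (size 4, align 1) → ends 27
reserved at 27 (size 1, align 1) → ends 28
inode at 28 (size 8, align 1) → ends 36
version at 36 (size 1, align 1) → ends 37

0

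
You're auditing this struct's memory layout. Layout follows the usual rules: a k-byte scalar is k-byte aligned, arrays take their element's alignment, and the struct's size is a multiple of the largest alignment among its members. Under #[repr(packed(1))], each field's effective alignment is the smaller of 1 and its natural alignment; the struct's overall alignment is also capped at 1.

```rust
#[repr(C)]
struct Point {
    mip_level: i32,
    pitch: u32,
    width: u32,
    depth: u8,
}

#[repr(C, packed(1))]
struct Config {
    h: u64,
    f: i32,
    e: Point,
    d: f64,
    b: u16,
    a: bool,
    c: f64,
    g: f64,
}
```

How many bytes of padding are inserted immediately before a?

Point: 0..4  mip_level  (4B, 4-aligned); 4..8  pitch  (4B, 4-aligned); 8..12  width  (4B, 4-aligned); 12..13  depth  (1B, 1-aligned); 13..16  -- tail padding (3B); sizeof = 16, alignof = 4
0..8  h  (8B, 1-aligned)
8..12  f  (4B, 1-aligned)
12..28  e  (16B, 1-aligned)
28..36  d  (8B, 1-aligned)
36..38  b  (2B, 1-aligned)
38..39  a  (1B, 1-aligned)

0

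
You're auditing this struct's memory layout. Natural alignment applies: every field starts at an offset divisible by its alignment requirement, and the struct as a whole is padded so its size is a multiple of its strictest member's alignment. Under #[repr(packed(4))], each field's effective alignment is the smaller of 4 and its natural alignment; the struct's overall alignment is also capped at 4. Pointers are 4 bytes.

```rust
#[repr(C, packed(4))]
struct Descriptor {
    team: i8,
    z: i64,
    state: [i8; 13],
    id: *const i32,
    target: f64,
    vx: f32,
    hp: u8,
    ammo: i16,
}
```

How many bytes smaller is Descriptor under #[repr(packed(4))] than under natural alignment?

natural layout:
  0..1  team  (1B, 1-aligned)
  1..8  -- padding (7B)
  8..16  z  (8B, 8-aligned)
  16..29  state  (13B, 1-aligned)
  29..32  -- padding (3B)
  32..36  id  (4B, 4-aligned)
  36..40  -- padding (4B)
  40..48  target  (8B, 8-aligned)
  48..52  vx  (4B, 4-aligned)
  52..53  hp  (1B, 1-aligned)
  53..54  -- padding (1B)
  54..56  ammo  (2B, 2-aligned)
  sizeof = 56, alignof = 8
packed(4) layout:
  0..1  team  (1B, 1-aligned)
  1..4  -- padding (3B)
  4..12  z  (8B, 4-aligned)
  12..25  state  (13B, 1-aligned)
  25..28  -- padding (3B)
  28..32  id  (4B, 4-aligned)
  32..40  target  (8B, 4-aligned)
  40..44  vx  (4B, 4-aligned)
  44..45  hp  (1B, 1-aligned)
  45..46  -- padding (1B)
  46..48  ammo  (2B, 2-aligned)
  sizeof = 48, alignof = 4
56 − 48 = 8

8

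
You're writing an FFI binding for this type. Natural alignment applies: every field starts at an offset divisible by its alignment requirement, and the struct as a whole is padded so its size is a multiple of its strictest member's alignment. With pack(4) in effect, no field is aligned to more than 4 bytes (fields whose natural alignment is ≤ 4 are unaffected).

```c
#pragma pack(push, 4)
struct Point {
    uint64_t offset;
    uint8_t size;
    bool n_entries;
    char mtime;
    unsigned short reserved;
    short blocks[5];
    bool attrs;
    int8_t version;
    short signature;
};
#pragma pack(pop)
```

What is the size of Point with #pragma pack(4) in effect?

28

0..8  offset  (8B, 4-aligned)
8..9  size  (1B, 1-aligned)
9..10  n_entries  (1B, 1-aligned)
10..11  mtime  (1B, 1-aligned)
11..12  -- padding (1B)
12..14  reserved  (2B, 2-aligned)
14..24  blocks  (10B, 2-aligned)
24..25  attrs  (1B, 1-aligned)
25..26  version  (1B, 1-aligned)
26..28  signature  (2B, 2-aligned)
sizeof = 28, alignof = 4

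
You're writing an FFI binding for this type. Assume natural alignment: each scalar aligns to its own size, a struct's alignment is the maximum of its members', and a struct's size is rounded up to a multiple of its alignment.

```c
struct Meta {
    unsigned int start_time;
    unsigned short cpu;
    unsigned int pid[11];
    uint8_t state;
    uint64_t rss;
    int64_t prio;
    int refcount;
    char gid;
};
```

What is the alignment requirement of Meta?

member alignments: start_time=4, cpu=2, pid=4, state=1, rss=8, prio=8, refcount=4, gid=1
max = 8

8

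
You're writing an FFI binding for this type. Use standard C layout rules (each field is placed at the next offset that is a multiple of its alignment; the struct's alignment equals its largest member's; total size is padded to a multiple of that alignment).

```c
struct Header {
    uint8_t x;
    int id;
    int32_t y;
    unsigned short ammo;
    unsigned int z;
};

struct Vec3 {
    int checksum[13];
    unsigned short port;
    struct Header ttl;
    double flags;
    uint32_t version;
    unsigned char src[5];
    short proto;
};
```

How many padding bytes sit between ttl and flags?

4

Header: x at 0 (size 1, align 1) → ends 1; pad 3 to align 4 for id; id at 4 (size 4, align 4) → ends 8; y at 8 (size 4, align 4) → ends 12; ammo at 12 (size 2, align 2) → ends 14; pad 2 to align 4 for z; z at 16 (size 4, align 4) → ends 20; total 20 bytes, alignment 4
checksum at 0 (size 52, align 4) → ends 52
port at 52 (size 2, align 2) → ends 54
pad 2 to align 4 for ttl
ttl at 56 (size 20, align 4) → ends 76
pad 4 to align 8 for flags
flags at 80 (size 8, align 8) → ends 88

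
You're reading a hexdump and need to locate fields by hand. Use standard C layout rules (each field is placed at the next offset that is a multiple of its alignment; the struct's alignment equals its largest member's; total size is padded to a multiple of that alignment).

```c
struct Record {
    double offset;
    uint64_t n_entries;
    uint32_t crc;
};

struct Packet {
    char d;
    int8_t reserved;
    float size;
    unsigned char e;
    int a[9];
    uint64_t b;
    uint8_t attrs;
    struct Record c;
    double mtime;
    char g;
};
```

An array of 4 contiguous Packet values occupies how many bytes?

Record: 0..8  offset  (8B, 8-aligned); 8..16  n_entries  (8B, 8-aligned); 16..20  crc  (4B, 4-aligned); 20..24  -- tail padding (4B); sizeof = 24, alignof = 8
0..1  d  (1B, 1-aligned)
1..2  reserved  (1B, 1-aligned)
2..4  -- padding (2B)
4..8  size  (4B, 4-aligned)
8..9  e  (1B, 1-aligned)
9..12  -- padding (3B)
12..48  a  (36B, 4-aligned)
48..56  b  (8B, 8-aligned)
56..57  attrs  (1B, 1-aligned)
57..64  -- padding (7B)
64..88  c  (24B, 8-aligned)
88..96  mtime  (8B, 8-aligned)
96..97  g  (1B, 1-aligned)
97..104  -- tail padding (7B)
sizeof = 104, alignof = 8
array of 4: 4 × 104 = 416

416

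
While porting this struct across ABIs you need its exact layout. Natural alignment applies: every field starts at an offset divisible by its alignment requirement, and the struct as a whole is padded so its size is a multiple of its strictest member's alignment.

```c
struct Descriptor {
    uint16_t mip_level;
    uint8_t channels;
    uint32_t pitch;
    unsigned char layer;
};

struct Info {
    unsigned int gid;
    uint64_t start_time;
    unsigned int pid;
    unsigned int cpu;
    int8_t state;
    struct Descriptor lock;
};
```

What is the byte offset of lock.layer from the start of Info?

Descriptor: @0: mip_level [2B, align 2] → 2; @2: channels [1B, align 1] → 3; +1 pad (align 4); @4: pitch [4B, align 4] → 8; @8: layer [1B, align 1] → 9; +3 tail pad (align 4); size 12, align 4
@0: gid [4B, align 4] → 4
+4 pad (align 8)
@8: start_time [8B, align 8] → 16
@16: pid [4B, align 4] → 20
@20: cpu [4B, align 4] → 24
@24: state [1B, align 1] → 25
+3 pad (align 4)
@28: lock [12B, align 4] → 40
within Descriptor: layer at 8
28 + 8 = 36

36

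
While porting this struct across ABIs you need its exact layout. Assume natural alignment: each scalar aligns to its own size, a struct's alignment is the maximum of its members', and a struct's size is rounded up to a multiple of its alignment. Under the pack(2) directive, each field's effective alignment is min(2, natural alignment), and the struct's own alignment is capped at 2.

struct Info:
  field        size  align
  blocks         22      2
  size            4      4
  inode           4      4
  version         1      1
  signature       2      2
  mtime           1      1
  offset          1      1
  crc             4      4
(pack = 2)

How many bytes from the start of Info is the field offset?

35

0..22  blocks  (22B, 2-aligned)
22..26  size  (4B, 2-aligned)
26..30  inode  (4B, 2-aligned)
30..31  version  (1B, 1-aligned)
31..32  -- padding (1B)
32..34  signature  (2B, 2-aligned)
34..35  mtime  (1B, 1-aligned)
35..36  offset  (1B, 1-aligned)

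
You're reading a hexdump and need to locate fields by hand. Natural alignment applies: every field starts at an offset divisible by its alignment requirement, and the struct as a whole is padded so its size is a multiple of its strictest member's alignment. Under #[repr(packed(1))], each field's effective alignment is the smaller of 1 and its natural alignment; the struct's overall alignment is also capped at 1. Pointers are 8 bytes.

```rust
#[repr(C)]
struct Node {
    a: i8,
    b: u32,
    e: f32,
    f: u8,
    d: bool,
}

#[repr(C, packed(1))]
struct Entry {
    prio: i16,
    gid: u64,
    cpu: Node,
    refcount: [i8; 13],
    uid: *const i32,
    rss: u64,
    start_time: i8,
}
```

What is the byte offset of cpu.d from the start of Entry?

Node: @0: a [1B, align 1] → 1; +3 pad (align 4); @4: b [4B, align 4] → 8; @8: e [4B, align 4] → 12; @12: f [1B, align 1] → 13; @13: d [1B, align 1] → 14; +2 tail pad (align 4); size 16, align 4
@0: prio [2B, align 1] → 2
@2: gid [8B, align 1] → 10
@10: cpu [16B, align 1] → 26
within Node: d at 13
10 + 13 = 23

23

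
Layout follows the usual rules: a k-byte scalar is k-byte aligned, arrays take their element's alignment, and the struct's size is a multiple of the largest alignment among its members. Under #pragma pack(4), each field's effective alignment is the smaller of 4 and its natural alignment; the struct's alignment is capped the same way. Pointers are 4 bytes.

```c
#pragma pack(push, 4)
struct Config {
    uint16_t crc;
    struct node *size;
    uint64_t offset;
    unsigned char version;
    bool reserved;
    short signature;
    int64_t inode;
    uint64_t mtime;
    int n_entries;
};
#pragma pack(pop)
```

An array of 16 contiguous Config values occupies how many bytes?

0..2  crc  (2B, 2-aligned)
2..4  -- padding (2B)
4..8  size  (4B, 4-aligned)
8..16  offset  (8B, 4-aligned)
16..17  version  (1B, 1-aligned)
17..18  reserved  (1B, 1-aligned)
18..20  signature  (2B, 2-aligned)
20..28  inode  (8B, 4-aligned)
28..36  mtime  (8B, 4-aligned)
36..40  n_entries  (4B, 4-aligned)
sizeof = 40, alignof = 4
array of 16: 16 × 40 = 640

640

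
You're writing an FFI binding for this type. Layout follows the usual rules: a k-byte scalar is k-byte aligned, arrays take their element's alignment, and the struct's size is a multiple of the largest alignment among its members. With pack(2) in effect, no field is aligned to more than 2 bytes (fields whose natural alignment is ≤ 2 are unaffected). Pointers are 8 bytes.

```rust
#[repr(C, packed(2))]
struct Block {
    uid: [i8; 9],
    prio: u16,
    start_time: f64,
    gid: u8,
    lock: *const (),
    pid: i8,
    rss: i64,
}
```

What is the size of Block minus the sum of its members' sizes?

@0: uid [9B, align 1] → 9
+1 pad (align 2)
@10: prio [2B, align 2] → 12
@12: start_time [8B, align 2] → 20
@20: gid [1B, align 1] → 21
+1 pad (align 2)
@22: lock [8B, align 2] → 30
@30: pid [1B, align 1] → 31
+1 pad (align 2)
@32: rss [8B, align 2] → 40
size 40, align 2
data bytes 37, size 40 → padding 3

3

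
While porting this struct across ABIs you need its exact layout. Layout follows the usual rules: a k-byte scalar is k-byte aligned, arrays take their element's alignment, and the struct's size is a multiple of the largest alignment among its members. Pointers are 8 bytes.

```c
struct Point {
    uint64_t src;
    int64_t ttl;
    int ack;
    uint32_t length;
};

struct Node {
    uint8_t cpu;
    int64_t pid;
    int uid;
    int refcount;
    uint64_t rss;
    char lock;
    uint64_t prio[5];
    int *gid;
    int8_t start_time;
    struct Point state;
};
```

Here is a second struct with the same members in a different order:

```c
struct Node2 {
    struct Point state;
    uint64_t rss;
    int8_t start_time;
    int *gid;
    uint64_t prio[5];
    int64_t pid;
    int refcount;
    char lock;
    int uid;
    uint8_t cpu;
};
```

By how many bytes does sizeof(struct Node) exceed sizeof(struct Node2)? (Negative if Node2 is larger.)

Point: src at 0 (size 8, align 8) → ends 8; ttl at 8 (size 8, align 8) → ends 16; ack at 16 (size 4, align 4) → ends 20; length at 20 (size 4, align 4) → ends 24; total 24 bytes, alignment 8
cpu at 0 (size 1, align 1) → ends 1
pad 7 to align 8 for pid
pid at 8 (size 8, align 8) → ends 16
uid at 16 (size 4, align 4) → ends 20
refcount at 20 (size 4, align 4) → ends 24
rss at 24 (size 8, align 8) → ends 32
lock at 32 (size 1, align 1) → ends 33
pad 7 to align 8 for prio
prio at 40 (size 40, align 8) → ends 80
gid at 80 (size 8, align 8) → ends 88
start_time at 88 (size 1, align 1) → ends 89
pad 7 to align 8 for state
state at 96 (size 24, align 8) → ends 120
total 120 bytes, alignment 8
— Node2 —
state at 0 (size 24, align 8) → ends 24
rss at 24 (size 8, align 8) → ends 32
start_time at 32 (size 1, align 1) → ends 33
pad 7 to align 8 for gid
gid at 40 (size 8, align 8) → ends 48
prio at 48 (size 40, align 8) → ends 88
pid at 88 (size 8, align 8) → ends 96
refcount at 96 (size 4, align 4) → ends 100
lock at 100 (size 1, align 1) → ends 101
pad 3 to align 4 for uid
uid at 104 (size 4, align 4) → ends 108
cpu at 108 (size 1, align 1) → ends 109
tail pad 3 to reach multiple of 8
total 112 bytes, alignment 8
120 − 112 = 8

8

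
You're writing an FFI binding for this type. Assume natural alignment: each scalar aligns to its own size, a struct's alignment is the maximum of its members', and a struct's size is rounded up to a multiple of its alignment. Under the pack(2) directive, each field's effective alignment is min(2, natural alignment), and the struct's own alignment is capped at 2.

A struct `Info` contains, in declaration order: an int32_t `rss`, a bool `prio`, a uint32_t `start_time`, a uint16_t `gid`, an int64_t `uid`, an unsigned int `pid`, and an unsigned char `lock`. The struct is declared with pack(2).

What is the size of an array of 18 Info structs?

0..4  rss  (4B, 2-aligned)
4..5  prio  (1B, 1-aligned)
5..6  -- padding (1B)
6..10  start_time  (4B, 2-aligned)
10..12  gid  (2B, 2-aligned)
12..20  uid  (8B, 2-aligned)
20..24  pid  (4B, 2-aligned)
24..25  lock  (1B, 1-aligned)
25..26  -- tail padding (1B)
sizeof = 26, alignof = 2
array of 18: 18 × 26 = 468

468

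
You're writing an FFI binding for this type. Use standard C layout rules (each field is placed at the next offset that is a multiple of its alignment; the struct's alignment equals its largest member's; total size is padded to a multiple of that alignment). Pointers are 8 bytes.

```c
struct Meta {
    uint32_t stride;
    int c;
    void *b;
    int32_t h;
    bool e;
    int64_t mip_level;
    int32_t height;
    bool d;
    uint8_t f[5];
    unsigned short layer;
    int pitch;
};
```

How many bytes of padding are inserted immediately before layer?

stride at 0 (size 4, align 4) → ends 4
c at 4 (size 4, align 4) → ends 8
b at 8 (size 8, align 8) → ends 16
h at 16 (size 4, align 4) → ends 20
e at 20 (size 1, align 1) → ends 21
pad 3 to align 8 for mip_level
mip_level at 24 (size 8, align 8) → ends 32
height at 32 (size 4, align 4) → ends 36
d at 36 (size 1, align 1) → ends 37
f at 37 (size 5, align 1) → ends 42
layer at 42 (size 2, align 2) → ends 44

0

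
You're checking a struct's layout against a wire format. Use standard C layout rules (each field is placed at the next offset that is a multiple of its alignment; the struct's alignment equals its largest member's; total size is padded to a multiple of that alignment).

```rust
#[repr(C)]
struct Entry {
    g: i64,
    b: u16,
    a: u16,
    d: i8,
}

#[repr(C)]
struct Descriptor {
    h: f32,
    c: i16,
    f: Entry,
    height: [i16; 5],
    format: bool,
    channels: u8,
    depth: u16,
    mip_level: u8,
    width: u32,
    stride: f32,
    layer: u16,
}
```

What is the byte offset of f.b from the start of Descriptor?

16

Entry: g at 0 (size 8, align 8) → ends 8; b at 8 (size 2, align 2) → ends 10; a at 10 (size 2, align 2) → ends 12; d at 12 (size 1, align 1) → ends 13; tail pad 3 to reach multiple of 8; total 16 bytes, alignment 8
h at 0 (size 4, align 4) → ends 4
c at 4 (size 2, align 2) → ends 6
pad 2 to align 8 for f
f at 8 (size 16, align 8) → ends 24
within Entry: b at 8
8 + 8 = 16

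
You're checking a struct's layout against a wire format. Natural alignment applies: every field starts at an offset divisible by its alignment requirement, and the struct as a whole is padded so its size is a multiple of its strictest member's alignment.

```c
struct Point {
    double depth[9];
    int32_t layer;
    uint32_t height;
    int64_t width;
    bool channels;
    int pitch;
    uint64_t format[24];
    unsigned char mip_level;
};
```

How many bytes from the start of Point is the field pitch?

92

depth at 0 (size 72, align 8) → ends 72
layer at 72 (size 4, align 4) → ends 76
height at 76 (size 4, align 4) → ends 80
width at 80 (size 8, align 8) → ends 88
channels at 88 (size 1, align 1) → ends 89
pad 3 to align 4 for pitch
pitch at 92 (size 4, align 4) → ends 96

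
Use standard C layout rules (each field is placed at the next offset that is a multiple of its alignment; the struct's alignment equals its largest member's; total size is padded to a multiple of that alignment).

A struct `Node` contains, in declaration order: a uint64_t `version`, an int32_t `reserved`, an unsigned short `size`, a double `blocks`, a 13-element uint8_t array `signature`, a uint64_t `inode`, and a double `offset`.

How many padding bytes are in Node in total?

@0: version [8B, align 8] → 8
@8: reserved [4B, align 4] → 12
@12: size [2B, align 2] → 14
+2 pad (align 8)
@16: blocks [8B, align 8] → 24
@24: signature [13B, align 1] → 37
+3 pad (align 8)
@40: inode [8B, align 8] → 48
@48: offset [8B, align 8] → 56
size 56, align 8
data bytes 51, size 56 → padding 5

5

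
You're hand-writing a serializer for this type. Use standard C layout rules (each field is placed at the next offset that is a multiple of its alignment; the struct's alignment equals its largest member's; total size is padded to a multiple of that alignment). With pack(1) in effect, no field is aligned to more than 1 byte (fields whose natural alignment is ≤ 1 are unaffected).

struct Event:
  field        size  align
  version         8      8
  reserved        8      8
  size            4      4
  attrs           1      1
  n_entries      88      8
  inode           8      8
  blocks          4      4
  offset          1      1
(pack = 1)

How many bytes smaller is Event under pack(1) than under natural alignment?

natural layout:
  @0: version [8B, align 8] → 8
  @8: reserved [8B, align 8] → 16
  @16: size [4B, align 4] → 20
  @20: attrs [1B, align 1] → 21
  +3 pad (align 8)
  @24: n_entries [88B, align 8] → 112
  @112: inode [8B, align 8] → 120
  @120: blocks [4B, align 4] → 124
  @124: offset [1B, align 1] → 125
  +3 tail pad (align 8)
  size 128, align 8
packed(1) layout:
  @0: version [8B, align 1] → 8
  @8: reserved [8B, align 1] → 16
  @16: size [4B, align 1] → 20
  @20: attrs [1B, align 1] → 21
  @21: n_entries [88B, align 1] → 109
  @109: inode [8B, align 1] → 117
  @117: blocks [4B, align 1] → 121
  @121: offset [1B, align 1] → 122
  size 122, align 1
128 − 122 = 6

6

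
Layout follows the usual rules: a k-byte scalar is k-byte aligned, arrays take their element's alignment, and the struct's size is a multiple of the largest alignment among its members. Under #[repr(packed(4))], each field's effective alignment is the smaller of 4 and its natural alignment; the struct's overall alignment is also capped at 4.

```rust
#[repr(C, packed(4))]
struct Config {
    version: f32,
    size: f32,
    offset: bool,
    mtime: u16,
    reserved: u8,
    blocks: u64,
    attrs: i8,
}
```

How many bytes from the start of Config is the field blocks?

0..4  version  (4B, 4-aligned)
4..8  size  (4B, 4-aligned)
8..9  offset  (1B, 1-aligned)
9..10  -- padding (1B)
10..12  mtime  (2B, 2-aligned)
12..13  reserved  (1B, 1-aligned)
13..16  -- padding (3B)
16..24  blocks  (8B, 4-aligned)

16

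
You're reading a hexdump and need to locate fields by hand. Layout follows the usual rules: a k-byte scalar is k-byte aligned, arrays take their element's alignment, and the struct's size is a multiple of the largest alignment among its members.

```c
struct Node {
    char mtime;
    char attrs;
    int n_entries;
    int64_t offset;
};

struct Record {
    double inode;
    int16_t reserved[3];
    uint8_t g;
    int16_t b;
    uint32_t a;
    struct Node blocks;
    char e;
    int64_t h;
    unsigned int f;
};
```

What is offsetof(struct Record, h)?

48

Node: 0..1  mtime  (1B, 1-aligned); 1..2  attrs  (1B, 1-aligned); 2..4  -- padding (2B); 4..8  n_entries  (4B, 4-aligned); 8..16  offset  (8B, 8-aligned); sizeof = 16, alignof = 8
0..8  inode  (8B, 8-aligned)
8..14  reserved  (6B, 2-aligned)
14..15  g  (1B, 1-aligned)
15..16  -- padding (1B)
16..18  b  (2B, 2-aligned)
18..20  -- padding (2B)
20..24  a  (4B, 4-aligned)
24..40  blocks  (16B, 8-aligned)
40..41  e  (1B, 1-aligned)
41..48  -- padding (7B)
48..56  h  (8B, 8-aligned)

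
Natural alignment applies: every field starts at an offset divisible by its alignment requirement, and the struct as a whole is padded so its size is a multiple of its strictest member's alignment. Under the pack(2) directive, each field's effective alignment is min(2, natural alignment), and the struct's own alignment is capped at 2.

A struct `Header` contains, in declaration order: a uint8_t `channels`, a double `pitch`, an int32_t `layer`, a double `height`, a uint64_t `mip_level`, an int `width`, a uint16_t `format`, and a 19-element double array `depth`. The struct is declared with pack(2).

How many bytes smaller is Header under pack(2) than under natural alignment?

12

natural layout:
  @0: channels [1B, align 1] → 1
  +7 pad (align 8)
  @8: pitch [8B, align 8] → 16
  @16: layer [4B, align 4] → 20
  +4 pad (align 8)
  @24: height [8B, align 8] → 32
  @32: mip_level [8B, align 8] → 40
  @40: width [4B, align 4] → 44
  @44: format [2B, align 2] → 46
  +2 pad (align 8)
  @48: depth [152B, align 8] → 200
  size 200, align 8
packed(2) layout:
  @0: channels [1B, align 1] → 1
  +1 pad (align 2)
  @2: pitch [8B, align 2] → 10
  @10: layer [4B, align 2] → 14
  @14: height [8B, align 2] → 22
  @22: mip_level [8B, align 2] → 30
  @30: width [4B, align 2] → 34
  @34: format [2B, align 2] → 36
  @36: depth [152B, align 2] → 188
  size 188, align 2
200 − 188 = 12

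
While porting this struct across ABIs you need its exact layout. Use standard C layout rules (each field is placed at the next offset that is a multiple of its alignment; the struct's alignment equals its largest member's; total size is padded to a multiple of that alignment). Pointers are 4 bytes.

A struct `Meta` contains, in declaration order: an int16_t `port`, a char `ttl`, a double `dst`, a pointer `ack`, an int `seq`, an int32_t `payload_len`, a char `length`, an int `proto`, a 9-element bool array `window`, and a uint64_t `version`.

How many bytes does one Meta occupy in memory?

56

port at 0 (size 2, align 2) → ends 2
ttl at 2 (size 1, align 1) → ends 3
pad 5 to align 8 for dst
dst at 8 (size 8, align 8) → ends 16
ack at 16 (size 4, align 4) → ends 20
seq at 20 (size 4, align 4) → ends 24
payload_len at 24 (size 4, align 4) → ends 28
length at 28 (size 1, align 1) → ends 29
pad 3 to align 4 for proto
proto at 32 (size 4, align 4) → ends 36
window at 36 (size 9, align 1) → ends 45
pad 3 to align 8 for version
version at 48 (size 8, align 8) → ends 56
total 56 bytes, alignment 8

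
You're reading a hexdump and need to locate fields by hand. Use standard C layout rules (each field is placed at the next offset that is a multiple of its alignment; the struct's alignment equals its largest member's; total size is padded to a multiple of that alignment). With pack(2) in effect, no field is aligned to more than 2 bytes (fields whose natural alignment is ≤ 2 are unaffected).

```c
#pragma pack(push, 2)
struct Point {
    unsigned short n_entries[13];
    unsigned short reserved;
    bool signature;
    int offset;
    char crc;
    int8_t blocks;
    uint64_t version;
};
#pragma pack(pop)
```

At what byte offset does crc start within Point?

n_entries at 0 (size 26, align 2) → ends 26
reserved at 26 (size 2, align 2) → ends 28
signature at 28 (size 1, align 1) → ends 29
pad 1 to align 2 for offset
offset at 30 (size 4, align 2) → ends 34
crc at 34 (size 1, align 1) → ends 35

34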